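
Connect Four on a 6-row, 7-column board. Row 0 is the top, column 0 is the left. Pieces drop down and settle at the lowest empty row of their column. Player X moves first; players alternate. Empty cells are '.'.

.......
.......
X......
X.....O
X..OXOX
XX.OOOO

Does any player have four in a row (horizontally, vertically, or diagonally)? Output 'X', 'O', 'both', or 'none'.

both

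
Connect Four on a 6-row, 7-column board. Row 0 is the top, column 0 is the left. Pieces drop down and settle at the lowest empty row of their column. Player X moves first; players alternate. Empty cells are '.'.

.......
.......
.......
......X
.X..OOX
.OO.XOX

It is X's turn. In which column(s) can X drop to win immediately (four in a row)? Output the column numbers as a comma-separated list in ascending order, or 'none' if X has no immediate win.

Answer: 6

Derivation:
col 0: drop X → no win
col 1: drop X → no win
col 2: drop X → no win
col 3: drop X → no win
col 4: drop X → no win
col 5: drop X → no win
col 6: drop X → WIN!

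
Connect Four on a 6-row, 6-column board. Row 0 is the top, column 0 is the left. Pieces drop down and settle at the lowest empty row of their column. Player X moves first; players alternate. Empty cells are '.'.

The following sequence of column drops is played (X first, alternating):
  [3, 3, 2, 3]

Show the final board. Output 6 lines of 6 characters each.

Move 1: X drops in col 3, lands at row 5
Move 2: O drops in col 3, lands at row 4
Move 3: X drops in col 2, lands at row 5
Move 4: O drops in col 3, lands at row 3

Answer: ......
......
......
...O..
...O..
..XX..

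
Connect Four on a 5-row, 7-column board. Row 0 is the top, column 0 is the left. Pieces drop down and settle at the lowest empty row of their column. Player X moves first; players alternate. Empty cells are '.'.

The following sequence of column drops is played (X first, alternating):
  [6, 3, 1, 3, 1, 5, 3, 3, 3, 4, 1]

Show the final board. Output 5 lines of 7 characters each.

Move 1: X drops in col 6, lands at row 4
Move 2: O drops in col 3, lands at row 4
Move 3: X drops in col 1, lands at row 4
Move 4: O drops in col 3, lands at row 3
Move 5: X drops in col 1, lands at row 3
Move 6: O drops in col 5, lands at row 4
Move 7: X drops in col 3, lands at row 2
Move 8: O drops in col 3, lands at row 1
Move 9: X drops in col 3, lands at row 0
Move 10: O drops in col 4, lands at row 4
Move 11: X drops in col 1, lands at row 2

Answer: ...X...
...O...
.X.X...
.X.O...
.X.OOOX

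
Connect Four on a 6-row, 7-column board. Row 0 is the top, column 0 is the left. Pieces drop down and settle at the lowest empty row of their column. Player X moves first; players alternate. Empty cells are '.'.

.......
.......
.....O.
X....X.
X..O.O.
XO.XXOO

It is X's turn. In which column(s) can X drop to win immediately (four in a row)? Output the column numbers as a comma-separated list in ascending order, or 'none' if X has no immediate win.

col 0: drop X → WIN!
col 1: drop X → no win
col 2: drop X → no win
col 3: drop X → no win
col 4: drop X → no win
col 5: drop X → no win
col 6: drop X → no win

Answer: 0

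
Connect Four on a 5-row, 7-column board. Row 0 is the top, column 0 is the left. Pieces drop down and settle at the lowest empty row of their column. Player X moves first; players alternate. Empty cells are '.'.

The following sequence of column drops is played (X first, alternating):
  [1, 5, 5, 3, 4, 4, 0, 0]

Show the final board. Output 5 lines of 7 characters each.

Move 1: X drops in col 1, lands at row 4
Move 2: O drops in col 5, lands at row 4
Move 3: X drops in col 5, lands at row 3
Move 4: O drops in col 3, lands at row 4
Move 5: X drops in col 4, lands at row 4
Move 6: O drops in col 4, lands at row 3
Move 7: X drops in col 0, lands at row 4
Move 8: O drops in col 0, lands at row 3

Answer: .......
.......
.......
O...OX.
XX.OXO.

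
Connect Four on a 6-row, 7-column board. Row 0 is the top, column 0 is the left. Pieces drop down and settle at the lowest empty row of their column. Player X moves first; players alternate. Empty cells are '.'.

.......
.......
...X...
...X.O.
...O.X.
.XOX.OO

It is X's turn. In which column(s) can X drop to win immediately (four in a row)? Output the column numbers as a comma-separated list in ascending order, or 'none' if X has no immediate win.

Answer: none

Derivation:
col 0: drop X → no win
col 1: drop X → no win
col 2: drop X → no win
col 3: drop X → no win
col 4: drop X → no win
col 5: drop X → no win
col 6: drop X → no win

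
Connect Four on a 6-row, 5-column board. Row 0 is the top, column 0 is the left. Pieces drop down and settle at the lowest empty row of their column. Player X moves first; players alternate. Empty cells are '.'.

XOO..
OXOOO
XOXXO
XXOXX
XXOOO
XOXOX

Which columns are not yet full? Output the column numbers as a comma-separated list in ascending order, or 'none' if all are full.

Answer: 3,4

Derivation:
col 0: top cell = 'X' → FULL
col 1: top cell = 'O' → FULL
col 2: top cell = 'O' → FULL
col 3: top cell = '.' → open
col 4: top cell = '.' → open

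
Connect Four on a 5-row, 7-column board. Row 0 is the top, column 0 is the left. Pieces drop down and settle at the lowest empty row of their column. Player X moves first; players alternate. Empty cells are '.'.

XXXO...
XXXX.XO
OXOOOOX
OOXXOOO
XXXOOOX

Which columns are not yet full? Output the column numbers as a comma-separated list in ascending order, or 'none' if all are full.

Answer: 4,5,6

Derivation:
col 0: top cell = 'X' → FULL
col 1: top cell = 'X' → FULL
col 2: top cell = 'X' → FULL
col 3: top cell = 'O' → FULL
col 4: top cell = '.' → open
col 5: top cell = '.' → open
col 6: top cell = '.' → open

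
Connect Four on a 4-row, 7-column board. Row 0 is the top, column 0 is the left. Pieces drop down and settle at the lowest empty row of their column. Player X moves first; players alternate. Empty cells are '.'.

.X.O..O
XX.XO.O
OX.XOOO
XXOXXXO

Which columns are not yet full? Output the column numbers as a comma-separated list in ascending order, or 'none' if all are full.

Answer: 0,2,4,5

Derivation:
col 0: top cell = '.' → open
col 1: top cell = 'X' → FULL
col 2: top cell = '.' → open
col 3: top cell = 'O' → FULL
col 4: top cell = '.' → open
col 5: top cell = '.' → open
col 6: top cell = 'O' → FULL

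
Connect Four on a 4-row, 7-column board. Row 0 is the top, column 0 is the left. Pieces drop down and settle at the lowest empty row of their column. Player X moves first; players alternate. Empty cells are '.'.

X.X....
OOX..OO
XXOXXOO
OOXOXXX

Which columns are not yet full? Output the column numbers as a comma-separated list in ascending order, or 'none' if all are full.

col 0: top cell = 'X' → FULL
col 1: top cell = '.' → open
col 2: top cell = 'X' → FULL
col 3: top cell = '.' → open
col 4: top cell = '.' → open
col 5: top cell = '.' → open
col 6: top cell = '.' → open

Answer: 1,3,4,5,6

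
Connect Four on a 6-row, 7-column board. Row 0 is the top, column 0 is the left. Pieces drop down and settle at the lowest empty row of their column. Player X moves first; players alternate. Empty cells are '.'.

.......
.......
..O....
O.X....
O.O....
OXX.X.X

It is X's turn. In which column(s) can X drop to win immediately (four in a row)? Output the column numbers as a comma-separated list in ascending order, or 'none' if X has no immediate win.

col 0: drop X → no win
col 1: drop X → no win
col 2: drop X → no win
col 3: drop X → WIN!
col 4: drop X → no win
col 5: drop X → no win
col 6: drop X → no win

Answer: 3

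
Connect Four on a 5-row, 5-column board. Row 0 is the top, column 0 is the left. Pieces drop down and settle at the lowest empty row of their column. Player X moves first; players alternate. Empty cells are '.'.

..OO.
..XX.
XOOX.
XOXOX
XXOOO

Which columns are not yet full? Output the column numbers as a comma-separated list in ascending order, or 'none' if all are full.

Answer: 0,1,4

Derivation:
col 0: top cell = '.' → open
col 1: top cell = '.' → open
col 2: top cell = 'O' → FULL
col 3: top cell = 'O' → FULL
col 4: top cell = '.' → open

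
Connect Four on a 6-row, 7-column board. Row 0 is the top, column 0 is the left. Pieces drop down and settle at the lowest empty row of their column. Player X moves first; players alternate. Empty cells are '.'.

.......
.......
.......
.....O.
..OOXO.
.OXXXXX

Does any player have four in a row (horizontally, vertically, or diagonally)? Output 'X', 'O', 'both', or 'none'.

X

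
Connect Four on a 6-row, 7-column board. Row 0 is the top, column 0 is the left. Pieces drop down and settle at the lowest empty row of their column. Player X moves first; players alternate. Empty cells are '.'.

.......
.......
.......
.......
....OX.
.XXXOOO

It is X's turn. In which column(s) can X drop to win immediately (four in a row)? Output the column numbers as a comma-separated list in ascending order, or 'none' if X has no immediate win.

Answer: 0

Derivation:
col 0: drop X → WIN!
col 1: drop X → no win
col 2: drop X → no win
col 3: drop X → no win
col 4: drop X → no win
col 5: drop X → no win
col 6: drop X → no win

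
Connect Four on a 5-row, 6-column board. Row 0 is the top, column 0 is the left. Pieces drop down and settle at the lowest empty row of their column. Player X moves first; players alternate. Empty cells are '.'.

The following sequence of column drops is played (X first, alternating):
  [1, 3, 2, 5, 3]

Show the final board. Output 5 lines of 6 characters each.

Answer: ......
......
......
...X..
.XXO.O

Derivation:
Move 1: X drops in col 1, lands at row 4
Move 2: O drops in col 3, lands at row 4
Move 3: X drops in col 2, lands at row 4
Move 4: O drops in col 5, lands at row 4
Move 5: X drops in col 3, lands at row 3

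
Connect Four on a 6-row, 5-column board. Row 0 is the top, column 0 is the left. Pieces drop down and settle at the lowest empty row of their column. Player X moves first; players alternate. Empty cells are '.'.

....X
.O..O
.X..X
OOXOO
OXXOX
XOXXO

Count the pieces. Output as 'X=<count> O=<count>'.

X=10 O=10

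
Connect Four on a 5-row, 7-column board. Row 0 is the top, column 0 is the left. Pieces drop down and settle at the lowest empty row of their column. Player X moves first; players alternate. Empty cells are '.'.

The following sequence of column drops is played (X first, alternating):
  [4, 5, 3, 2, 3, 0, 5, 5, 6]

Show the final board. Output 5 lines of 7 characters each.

Answer: .......
.......
.....O.
...X.X.
O.OXXOX

Derivation:
Move 1: X drops in col 4, lands at row 4
Move 2: O drops in col 5, lands at row 4
Move 3: X drops in col 3, lands at row 4
Move 4: O drops in col 2, lands at row 4
Move 5: X drops in col 3, lands at row 3
Move 6: O drops in col 0, lands at row 4
Move 7: X drops in col 5, lands at row 3
Move 8: O drops in col 5, lands at row 2
Move 9: X drops in col 6, lands at row 4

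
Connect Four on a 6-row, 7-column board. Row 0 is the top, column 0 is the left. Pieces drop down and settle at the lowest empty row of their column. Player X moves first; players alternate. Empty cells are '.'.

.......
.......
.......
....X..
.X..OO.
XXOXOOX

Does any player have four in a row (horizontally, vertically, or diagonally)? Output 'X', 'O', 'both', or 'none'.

none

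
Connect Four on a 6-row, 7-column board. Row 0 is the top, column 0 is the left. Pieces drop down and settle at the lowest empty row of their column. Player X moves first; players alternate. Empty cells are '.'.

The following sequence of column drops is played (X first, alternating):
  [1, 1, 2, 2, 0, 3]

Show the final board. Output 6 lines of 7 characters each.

Answer: .......
.......
.......
.......
.OO....
XXXO...

Derivation:
Move 1: X drops in col 1, lands at row 5
Move 2: O drops in col 1, lands at row 4
Move 3: X drops in col 2, lands at row 5
Move 4: O drops in col 2, lands at row 4
Move 5: X drops in col 0, lands at row 5
Move 6: O drops in col 3, lands at row 5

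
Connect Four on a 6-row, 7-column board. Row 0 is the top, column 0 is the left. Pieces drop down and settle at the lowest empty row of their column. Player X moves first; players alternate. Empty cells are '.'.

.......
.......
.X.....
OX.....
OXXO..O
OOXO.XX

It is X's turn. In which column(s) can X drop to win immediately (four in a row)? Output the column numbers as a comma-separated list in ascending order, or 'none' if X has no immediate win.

Answer: 1

Derivation:
col 0: drop X → no win
col 1: drop X → WIN!
col 2: drop X → no win
col 3: drop X → no win
col 4: drop X → no win
col 5: drop X → no win
col 6: drop X → no win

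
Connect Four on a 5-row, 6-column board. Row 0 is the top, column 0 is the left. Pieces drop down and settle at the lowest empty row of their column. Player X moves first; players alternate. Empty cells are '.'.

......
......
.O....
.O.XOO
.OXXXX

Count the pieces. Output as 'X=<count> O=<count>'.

X=5 O=5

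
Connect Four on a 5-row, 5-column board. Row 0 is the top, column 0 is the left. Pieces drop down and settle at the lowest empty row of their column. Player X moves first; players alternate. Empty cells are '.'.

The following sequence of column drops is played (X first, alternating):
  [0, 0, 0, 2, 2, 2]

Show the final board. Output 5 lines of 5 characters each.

Answer: .....
.....
X.O..
O.X..
X.O..

Derivation:
Move 1: X drops in col 0, lands at row 4
Move 2: O drops in col 0, lands at row 3
Move 3: X drops in col 0, lands at row 2
Move 4: O drops in col 2, lands at row 4
Move 5: X drops in col 2, lands at row 3
Move 6: O drops in col 2, lands at row 2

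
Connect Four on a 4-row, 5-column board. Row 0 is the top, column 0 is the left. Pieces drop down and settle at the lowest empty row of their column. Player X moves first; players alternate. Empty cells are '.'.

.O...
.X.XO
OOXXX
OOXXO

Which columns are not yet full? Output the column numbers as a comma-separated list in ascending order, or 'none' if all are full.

col 0: top cell = '.' → open
col 1: top cell = 'O' → FULL
col 2: top cell = '.' → open
col 3: top cell = '.' → open
col 4: top cell = '.' → open

Answer: 0,2,3,4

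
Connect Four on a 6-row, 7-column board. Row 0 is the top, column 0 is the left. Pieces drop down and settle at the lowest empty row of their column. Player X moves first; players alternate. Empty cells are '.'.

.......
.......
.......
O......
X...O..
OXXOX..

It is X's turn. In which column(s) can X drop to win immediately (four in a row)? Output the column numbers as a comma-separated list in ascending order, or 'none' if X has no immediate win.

col 0: drop X → no win
col 1: drop X → no win
col 2: drop X → no win
col 3: drop X → no win
col 4: drop X → no win
col 5: drop X → no win
col 6: drop X → no win

Answer: none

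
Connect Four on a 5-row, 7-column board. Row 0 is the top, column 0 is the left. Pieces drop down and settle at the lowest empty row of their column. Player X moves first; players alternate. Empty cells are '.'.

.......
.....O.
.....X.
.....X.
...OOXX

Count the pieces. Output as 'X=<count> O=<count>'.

X=4 O=3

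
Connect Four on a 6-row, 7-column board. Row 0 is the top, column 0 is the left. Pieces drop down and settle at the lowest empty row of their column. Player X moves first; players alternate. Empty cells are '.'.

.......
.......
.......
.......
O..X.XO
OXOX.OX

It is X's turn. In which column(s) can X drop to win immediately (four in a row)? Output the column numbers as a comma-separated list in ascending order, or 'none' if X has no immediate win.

Answer: none

Derivation:
col 0: drop X → no win
col 1: drop X → no win
col 2: drop X → no win
col 3: drop X → no win
col 4: drop X → no win
col 5: drop X → no win
col 6: drop X → no win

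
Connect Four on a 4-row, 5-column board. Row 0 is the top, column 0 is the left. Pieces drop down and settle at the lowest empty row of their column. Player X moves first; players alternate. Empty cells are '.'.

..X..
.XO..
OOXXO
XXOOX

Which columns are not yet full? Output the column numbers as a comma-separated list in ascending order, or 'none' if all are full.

Answer: 0,1,3,4

Derivation:
col 0: top cell = '.' → open
col 1: top cell = '.' → open
col 2: top cell = 'X' → FULL
col 3: top cell = '.' → open
col 4: top cell = '.' → open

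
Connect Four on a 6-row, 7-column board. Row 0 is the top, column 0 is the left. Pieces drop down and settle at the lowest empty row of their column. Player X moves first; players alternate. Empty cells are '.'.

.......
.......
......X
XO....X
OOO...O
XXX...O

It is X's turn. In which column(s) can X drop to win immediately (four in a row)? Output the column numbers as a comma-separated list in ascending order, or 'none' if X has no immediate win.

Answer: 3

Derivation:
col 0: drop X → no win
col 1: drop X → no win
col 2: drop X → no win
col 3: drop X → WIN!
col 4: drop X → no win
col 5: drop X → no win
col 6: drop X → no win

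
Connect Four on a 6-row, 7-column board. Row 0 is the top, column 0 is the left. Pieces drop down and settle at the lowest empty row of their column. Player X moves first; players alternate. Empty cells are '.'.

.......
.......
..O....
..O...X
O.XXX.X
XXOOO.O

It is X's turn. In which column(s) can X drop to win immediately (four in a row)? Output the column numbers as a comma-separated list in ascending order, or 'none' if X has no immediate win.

col 0: drop X → no win
col 1: drop X → WIN!
col 2: drop X → no win
col 3: drop X → no win
col 4: drop X → no win
col 5: drop X → no win
col 6: drop X → no win

Answer: 1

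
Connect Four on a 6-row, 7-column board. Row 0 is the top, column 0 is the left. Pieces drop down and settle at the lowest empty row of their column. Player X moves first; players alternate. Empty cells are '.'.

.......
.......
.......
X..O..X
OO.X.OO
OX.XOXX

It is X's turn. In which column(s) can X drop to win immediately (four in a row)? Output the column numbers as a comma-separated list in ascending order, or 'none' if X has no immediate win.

Answer: none

Derivation:
col 0: drop X → no win
col 1: drop X → no win
col 2: drop X → no win
col 3: drop X → no win
col 4: drop X → no win
col 5: drop X → no win
col 6: drop X → no win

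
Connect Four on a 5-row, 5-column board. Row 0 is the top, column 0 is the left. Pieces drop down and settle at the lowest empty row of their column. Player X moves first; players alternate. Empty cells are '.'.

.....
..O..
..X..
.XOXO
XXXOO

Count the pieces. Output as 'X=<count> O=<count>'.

X=6 O=5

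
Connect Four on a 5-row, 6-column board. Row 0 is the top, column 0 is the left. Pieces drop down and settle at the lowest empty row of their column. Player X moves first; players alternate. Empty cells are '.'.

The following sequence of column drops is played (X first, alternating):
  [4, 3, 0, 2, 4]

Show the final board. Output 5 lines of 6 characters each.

Move 1: X drops in col 4, lands at row 4
Move 2: O drops in col 3, lands at row 4
Move 3: X drops in col 0, lands at row 4
Move 4: O drops in col 2, lands at row 4
Move 5: X drops in col 4, lands at row 3

Answer: ......
......
......
....X.
X.OOX.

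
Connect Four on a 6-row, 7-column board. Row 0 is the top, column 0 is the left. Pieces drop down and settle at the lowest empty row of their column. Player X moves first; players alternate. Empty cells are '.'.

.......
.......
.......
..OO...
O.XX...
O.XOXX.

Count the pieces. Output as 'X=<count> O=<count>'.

X=5 O=5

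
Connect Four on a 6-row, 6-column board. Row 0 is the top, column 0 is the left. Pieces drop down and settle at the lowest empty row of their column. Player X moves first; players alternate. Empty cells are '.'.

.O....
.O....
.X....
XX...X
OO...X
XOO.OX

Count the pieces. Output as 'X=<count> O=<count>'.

X=7 O=7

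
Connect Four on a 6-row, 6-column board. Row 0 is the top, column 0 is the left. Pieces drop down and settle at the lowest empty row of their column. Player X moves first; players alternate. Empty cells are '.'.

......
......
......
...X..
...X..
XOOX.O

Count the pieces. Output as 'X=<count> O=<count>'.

X=4 O=3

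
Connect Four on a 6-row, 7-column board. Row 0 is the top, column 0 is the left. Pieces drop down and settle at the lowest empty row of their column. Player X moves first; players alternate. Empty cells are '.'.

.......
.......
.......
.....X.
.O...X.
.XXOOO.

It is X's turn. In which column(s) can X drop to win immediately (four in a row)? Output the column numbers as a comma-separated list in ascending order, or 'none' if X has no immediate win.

Answer: none

Derivation:
col 0: drop X → no win
col 1: drop X → no win
col 2: drop X → no win
col 3: drop X → no win
col 4: drop X → no win
col 5: drop X → no win
col 6: drop X → no win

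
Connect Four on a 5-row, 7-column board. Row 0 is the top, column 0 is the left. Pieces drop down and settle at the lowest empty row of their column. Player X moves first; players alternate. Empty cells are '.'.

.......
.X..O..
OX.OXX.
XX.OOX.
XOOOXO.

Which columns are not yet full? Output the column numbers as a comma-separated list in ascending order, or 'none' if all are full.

Answer: 0,1,2,3,4,5,6

Derivation:
col 0: top cell = '.' → open
col 1: top cell = '.' → open
col 2: top cell = '.' → open
col 3: top cell = '.' → open
col 4: top cell = '.' → open
col 5: top cell = '.' → open
col 6: top cell = '.' → open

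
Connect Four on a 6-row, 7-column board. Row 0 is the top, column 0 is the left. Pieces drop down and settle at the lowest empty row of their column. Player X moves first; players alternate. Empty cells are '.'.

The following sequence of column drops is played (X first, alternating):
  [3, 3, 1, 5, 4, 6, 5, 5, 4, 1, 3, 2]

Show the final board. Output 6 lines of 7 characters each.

Answer: .......
.......
.......
...X.O.
.O.OXX.
.XOXXOO

Derivation:
Move 1: X drops in col 3, lands at row 5
Move 2: O drops in col 3, lands at row 4
Move 3: X drops in col 1, lands at row 5
Move 4: O drops in col 5, lands at row 5
Move 5: X drops in col 4, lands at row 5
Move 6: O drops in col 6, lands at row 5
Move 7: X drops in col 5, lands at row 4
Move 8: O drops in col 5, lands at row 3
Move 9: X drops in col 4, lands at row 4
Move 10: O drops in col 1, lands at row 4
Move 11: X drops in col 3, lands at row 3
Move 12: O drops in col 2, lands at row 5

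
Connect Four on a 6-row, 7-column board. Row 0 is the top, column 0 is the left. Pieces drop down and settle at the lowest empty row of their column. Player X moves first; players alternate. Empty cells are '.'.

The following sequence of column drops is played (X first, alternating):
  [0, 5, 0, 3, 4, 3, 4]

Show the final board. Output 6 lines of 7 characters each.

Move 1: X drops in col 0, lands at row 5
Move 2: O drops in col 5, lands at row 5
Move 3: X drops in col 0, lands at row 4
Move 4: O drops in col 3, lands at row 5
Move 5: X drops in col 4, lands at row 5
Move 6: O drops in col 3, lands at row 4
Move 7: X drops in col 4, lands at row 4

Answer: .......
.......
.......
.......
X..OX..
X..OXO.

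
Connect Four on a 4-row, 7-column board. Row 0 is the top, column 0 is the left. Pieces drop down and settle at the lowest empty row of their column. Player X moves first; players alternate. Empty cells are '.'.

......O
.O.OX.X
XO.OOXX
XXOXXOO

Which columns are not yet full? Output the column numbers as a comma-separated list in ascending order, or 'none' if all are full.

col 0: top cell = '.' → open
col 1: top cell = '.' → open
col 2: top cell = '.' → open
col 3: top cell = '.' → open
col 4: top cell = '.' → open
col 5: top cell = '.' → open
col 6: top cell = 'O' → FULL

Answer: 0,1,2,3,4,5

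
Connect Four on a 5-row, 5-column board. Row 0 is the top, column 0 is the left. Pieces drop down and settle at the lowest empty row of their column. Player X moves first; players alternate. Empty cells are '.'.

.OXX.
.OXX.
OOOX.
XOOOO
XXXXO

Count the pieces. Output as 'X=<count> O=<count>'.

X=10 O=10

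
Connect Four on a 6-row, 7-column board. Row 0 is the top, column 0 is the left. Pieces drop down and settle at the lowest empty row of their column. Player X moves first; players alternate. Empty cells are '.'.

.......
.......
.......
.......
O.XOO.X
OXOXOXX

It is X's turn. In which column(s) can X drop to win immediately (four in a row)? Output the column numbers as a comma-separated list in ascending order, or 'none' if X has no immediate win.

col 0: drop X → no win
col 1: drop X → no win
col 2: drop X → no win
col 3: drop X → no win
col 4: drop X → no win
col 5: drop X → no win
col 6: drop X → no win

Answer: none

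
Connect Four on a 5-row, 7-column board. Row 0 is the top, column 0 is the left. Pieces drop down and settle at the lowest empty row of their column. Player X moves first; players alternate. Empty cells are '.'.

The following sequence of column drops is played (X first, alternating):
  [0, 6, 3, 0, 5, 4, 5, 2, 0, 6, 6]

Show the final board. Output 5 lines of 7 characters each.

Move 1: X drops in col 0, lands at row 4
Move 2: O drops in col 6, lands at row 4
Move 3: X drops in col 3, lands at row 4
Move 4: O drops in col 0, lands at row 3
Move 5: X drops in col 5, lands at row 4
Move 6: O drops in col 4, lands at row 4
Move 7: X drops in col 5, lands at row 3
Move 8: O drops in col 2, lands at row 4
Move 9: X drops in col 0, lands at row 2
Move 10: O drops in col 6, lands at row 3
Move 11: X drops in col 6, lands at row 2

Answer: .......
.......
X.....X
O....XO
X.OXOXO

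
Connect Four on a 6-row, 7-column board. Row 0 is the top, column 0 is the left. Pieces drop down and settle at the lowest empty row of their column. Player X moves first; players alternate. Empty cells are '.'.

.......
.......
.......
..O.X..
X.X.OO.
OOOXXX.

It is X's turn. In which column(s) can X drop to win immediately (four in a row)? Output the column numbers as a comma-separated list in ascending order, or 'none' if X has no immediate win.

col 0: drop X → no win
col 1: drop X → no win
col 2: drop X → no win
col 3: drop X → no win
col 4: drop X → no win
col 5: drop X → no win
col 6: drop X → WIN!

Answer: 6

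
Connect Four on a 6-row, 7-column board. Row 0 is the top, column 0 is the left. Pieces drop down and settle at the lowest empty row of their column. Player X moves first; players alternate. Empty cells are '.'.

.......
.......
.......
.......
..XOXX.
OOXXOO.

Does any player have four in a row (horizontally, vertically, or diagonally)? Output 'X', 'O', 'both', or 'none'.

none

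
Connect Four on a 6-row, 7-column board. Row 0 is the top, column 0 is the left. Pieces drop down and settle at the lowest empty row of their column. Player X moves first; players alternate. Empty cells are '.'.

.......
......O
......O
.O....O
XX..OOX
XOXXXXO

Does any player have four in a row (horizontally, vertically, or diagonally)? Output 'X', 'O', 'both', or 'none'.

X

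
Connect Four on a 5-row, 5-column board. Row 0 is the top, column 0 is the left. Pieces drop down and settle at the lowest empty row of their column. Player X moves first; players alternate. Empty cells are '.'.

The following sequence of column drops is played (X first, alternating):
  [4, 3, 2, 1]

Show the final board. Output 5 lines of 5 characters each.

Answer: .....
.....
.....
.....
.OXOX

Derivation:
Move 1: X drops in col 4, lands at row 4
Move 2: O drops in col 3, lands at row 4
Move 3: X drops in col 2, lands at row 4
Move 4: O drops in col 1, lands at row 4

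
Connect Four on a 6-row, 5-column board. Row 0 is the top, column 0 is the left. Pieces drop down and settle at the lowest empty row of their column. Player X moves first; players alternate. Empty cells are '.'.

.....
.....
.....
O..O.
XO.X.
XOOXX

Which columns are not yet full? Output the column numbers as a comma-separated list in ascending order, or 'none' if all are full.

Answer: 0,1,2,3,4

Derivation:
col 0: top cell = '.' → open
col 1: top cell = '.' → open
col 2: top cell = '.' → open
col 3: top cell = '.' → open
col 4: top cell = '.' → open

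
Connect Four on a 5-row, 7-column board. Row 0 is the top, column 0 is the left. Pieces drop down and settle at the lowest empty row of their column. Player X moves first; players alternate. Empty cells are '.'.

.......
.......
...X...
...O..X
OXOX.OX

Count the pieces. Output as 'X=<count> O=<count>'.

X=5 O=4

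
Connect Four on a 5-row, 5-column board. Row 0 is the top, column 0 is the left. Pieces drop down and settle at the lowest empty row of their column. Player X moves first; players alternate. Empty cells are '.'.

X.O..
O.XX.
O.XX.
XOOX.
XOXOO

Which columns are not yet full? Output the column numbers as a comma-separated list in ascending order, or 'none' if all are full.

Answer: 1,3,4

Derivation:
col 0: top cell = 'X' → FULL
col 1: top cell = '.' → open
col 2: top cell = 'O' → FULL
col 3: top cell = '.' → open
col 4: top cell = '.' → open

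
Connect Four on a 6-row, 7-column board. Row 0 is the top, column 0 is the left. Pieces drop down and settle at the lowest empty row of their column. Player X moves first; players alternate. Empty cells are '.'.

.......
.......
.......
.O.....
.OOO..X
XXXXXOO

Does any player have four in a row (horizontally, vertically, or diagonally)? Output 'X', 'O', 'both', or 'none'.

X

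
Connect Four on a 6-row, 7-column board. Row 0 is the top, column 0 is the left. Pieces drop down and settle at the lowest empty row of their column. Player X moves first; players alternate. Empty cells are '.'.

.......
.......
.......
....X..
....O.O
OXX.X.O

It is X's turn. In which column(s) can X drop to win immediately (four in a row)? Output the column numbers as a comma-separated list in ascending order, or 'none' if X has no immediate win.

col 0: drop X → no win
col 1: drop X → no win
col 2: drop X → no win
col 3: drop X → WIN!
col 4: drop X → no win
col 5: drop X → no win
col 6: drop X → no win

Answer: 3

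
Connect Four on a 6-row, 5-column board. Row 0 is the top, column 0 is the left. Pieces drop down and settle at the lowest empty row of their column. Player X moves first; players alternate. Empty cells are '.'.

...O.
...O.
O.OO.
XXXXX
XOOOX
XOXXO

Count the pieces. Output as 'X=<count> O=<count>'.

X=10 O=10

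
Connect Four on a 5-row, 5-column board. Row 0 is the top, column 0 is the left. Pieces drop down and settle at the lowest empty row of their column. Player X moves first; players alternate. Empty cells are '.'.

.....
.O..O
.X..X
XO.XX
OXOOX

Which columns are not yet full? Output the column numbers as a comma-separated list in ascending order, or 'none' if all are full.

Answer: 0,1,2,3,4

Derivation:
col 0: top cell = '.' → open
col 1: top cell = '.' → open
col 2: top cell = '.' → open
col 3: top cell = '.' → open
col 4: top cell = '.' → open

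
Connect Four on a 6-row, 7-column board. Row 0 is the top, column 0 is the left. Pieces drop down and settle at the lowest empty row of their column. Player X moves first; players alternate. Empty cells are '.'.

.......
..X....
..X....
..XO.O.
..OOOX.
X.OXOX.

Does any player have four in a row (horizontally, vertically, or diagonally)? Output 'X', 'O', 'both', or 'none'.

none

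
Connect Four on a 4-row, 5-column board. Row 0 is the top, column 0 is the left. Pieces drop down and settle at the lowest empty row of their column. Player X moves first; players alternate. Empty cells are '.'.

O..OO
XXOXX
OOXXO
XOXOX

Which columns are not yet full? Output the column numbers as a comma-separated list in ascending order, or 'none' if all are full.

col 0: top cell = 'O' → FULL
col 1: top cell = '.' → open
col 2: top cell = '.' → open
col 3: top cell = 'O' → FULL
col 4: top cell = 'O' → FULL

Answer: 1,2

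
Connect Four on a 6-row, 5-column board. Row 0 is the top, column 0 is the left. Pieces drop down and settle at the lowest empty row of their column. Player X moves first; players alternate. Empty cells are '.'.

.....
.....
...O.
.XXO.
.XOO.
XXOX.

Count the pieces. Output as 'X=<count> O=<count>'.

X=6 O=5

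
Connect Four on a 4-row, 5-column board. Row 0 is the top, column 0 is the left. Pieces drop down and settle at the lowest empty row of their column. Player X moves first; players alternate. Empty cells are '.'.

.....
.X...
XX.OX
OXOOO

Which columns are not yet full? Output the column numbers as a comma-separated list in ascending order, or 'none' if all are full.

Answer: 0,1,2,3,4

Derivation:
col 0: top cell = '.' → open
col 1: top cell = '.' → open
col 2: top cell = '.' → open
col 3: top cell = '.' → open
col 4: top cell = '.' → open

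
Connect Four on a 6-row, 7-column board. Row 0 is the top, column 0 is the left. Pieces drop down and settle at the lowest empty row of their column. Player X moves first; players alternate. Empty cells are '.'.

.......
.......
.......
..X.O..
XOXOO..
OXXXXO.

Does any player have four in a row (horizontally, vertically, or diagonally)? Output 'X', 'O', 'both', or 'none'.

X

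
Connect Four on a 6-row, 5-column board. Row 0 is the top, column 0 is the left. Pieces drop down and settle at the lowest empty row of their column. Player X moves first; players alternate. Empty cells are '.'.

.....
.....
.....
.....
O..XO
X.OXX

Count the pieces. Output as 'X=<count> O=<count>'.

X=4 O=3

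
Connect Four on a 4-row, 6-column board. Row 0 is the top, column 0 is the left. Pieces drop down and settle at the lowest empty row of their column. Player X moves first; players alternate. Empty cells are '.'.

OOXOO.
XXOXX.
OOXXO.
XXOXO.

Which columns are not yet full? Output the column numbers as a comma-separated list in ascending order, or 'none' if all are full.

col 0: top cell = 'O' → FULL
col 1: top cell = 'O' → FULL
col 2: top cell = 'X' → FULL
col 3: top cell = 'O' → FULL
col 4: top cell = 'O' → FULL
col 5: top cell = '.' → open

Answer: 5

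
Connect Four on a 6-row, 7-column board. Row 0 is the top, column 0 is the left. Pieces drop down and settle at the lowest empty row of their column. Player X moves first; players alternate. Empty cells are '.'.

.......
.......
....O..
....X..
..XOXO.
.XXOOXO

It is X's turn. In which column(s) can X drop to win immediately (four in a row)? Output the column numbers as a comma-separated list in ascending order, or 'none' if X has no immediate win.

Answer: none

Derivation:
col 0: drop X → no win
col 1: drop X → no win
col 2: drop X → no win
col 3: drop X → no win
col 4: drop X → no win
col 5: drop X → no win
col 6: drop X → no win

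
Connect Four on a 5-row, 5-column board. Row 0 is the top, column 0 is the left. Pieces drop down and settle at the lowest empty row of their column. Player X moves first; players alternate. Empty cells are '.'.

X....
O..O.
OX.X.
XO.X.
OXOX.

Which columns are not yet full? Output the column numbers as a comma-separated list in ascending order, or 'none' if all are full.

col 0: top cell = 'X' → FULL
col 1: top cell = '.' → open
col 2: top cell = '.' → open
col 3: top cell = '.' → open
col 4: top cell = '.' → open

Answer: 1,2,3,4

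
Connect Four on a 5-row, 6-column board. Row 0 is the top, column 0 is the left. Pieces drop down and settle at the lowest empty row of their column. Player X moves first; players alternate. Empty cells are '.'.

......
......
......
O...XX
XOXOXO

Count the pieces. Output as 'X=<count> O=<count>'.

X=5 O=4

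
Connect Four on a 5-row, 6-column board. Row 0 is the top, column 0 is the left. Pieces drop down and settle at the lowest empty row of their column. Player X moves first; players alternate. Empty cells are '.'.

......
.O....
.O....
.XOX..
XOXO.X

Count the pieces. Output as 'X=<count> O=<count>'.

X=5 O=5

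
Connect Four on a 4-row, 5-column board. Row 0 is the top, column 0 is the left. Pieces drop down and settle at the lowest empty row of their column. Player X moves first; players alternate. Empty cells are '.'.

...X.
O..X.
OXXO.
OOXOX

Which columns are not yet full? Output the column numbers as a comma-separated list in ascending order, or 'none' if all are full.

col 0: top cell = '.' → open
col 1: top cell = '.' → open
col 2: top cell = '.' → open
col 3: top cell = 'X' → FULL
col 4: top cell = '.' → open

Answer: 0,1,2,4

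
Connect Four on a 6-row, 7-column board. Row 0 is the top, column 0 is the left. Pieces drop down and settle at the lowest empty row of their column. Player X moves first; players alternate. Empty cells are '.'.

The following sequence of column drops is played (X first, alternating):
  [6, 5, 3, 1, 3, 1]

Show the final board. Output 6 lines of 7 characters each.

Move 1: X drops in col 6, lands at row 5
Move 2: O drops in col 5, lands at row 5
Move 3: X drops in col 3, lands at row 5
Move 4: O drops in col 1, lands at row 5
Move 5: X drops in col 3, lands at row 4
Move 6: O drops in col 1, lands at row 4

Answer: .......
.......
.......
.......
.O.X...
.O.X.OX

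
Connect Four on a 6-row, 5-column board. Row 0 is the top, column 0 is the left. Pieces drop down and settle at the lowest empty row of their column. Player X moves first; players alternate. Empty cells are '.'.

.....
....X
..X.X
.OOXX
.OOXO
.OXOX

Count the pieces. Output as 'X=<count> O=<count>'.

X=8 O=7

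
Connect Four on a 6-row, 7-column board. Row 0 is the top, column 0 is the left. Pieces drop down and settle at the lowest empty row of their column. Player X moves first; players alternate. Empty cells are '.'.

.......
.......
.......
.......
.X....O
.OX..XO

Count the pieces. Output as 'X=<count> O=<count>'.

X=3 O=3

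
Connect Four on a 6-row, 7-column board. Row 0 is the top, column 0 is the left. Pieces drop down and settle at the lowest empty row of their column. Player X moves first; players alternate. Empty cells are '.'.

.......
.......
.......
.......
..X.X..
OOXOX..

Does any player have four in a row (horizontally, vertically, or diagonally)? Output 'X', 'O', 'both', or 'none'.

none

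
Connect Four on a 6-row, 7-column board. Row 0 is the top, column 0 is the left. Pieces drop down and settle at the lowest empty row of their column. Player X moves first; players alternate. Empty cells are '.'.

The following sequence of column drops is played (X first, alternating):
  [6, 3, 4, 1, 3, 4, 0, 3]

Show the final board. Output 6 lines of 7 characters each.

Move 1: X drops in col 6, lands at row 5
Move 2: O drops in col 3, lands at row 5
Move 3: X drops in col 4, lands at row 5
Move 4: O drops in col 1, lands at row 5
Move 5: X drops in col 3, lands at row 4
Move 6: O drops in col 4, lands at row 4
Move 7: X drops in col 0, lands at row 5
Move 8: O drops in col 3, lands at row 3

Answer: .......
.......
.......
...O...
...XO..
XO.OX.X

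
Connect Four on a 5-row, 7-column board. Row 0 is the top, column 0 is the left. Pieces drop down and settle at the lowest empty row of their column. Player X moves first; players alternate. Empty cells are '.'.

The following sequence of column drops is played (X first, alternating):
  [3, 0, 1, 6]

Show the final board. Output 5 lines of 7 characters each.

Answer: .......
.......
.......
.......
OX.X..O

Derivation:
Move 1: X drops in col 3, lands at row 4
Move 2: O drops in col 0, lands at row 4
Move 3: X drops in col 1, lands at row 4
Move 4: O drops in col 6, lands at row 4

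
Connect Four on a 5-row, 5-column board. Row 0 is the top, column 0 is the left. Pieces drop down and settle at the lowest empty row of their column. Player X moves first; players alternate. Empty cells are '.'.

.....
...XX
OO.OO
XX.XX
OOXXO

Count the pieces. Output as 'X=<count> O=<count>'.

X=8 O=7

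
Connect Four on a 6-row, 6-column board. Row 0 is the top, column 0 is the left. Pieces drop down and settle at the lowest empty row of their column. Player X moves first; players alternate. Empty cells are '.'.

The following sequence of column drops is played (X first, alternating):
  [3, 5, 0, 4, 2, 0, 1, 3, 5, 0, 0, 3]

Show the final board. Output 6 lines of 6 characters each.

Move 1: X drops in col 3, lands at row 5
Move 2: O drops in col 5, lands at row 5
Move 3: X drops in col 0, lands at row 5
Move 4: O drops in col 4, lands at row 5
Move 5: X drops in col 2, lands at row 5
Move 6: O drops in col 0, lands at row 4
Move 7: X drops in col 1, lands at row 5
Move 8: O drops in col 3, lands at row 4
Move 9: X drops in col 5, lands at row 4
Move 10: O drops in col 0, lands at row 3
Move 11: X drops in col 0, lands at row 2
Move 12: O drops in col 3, lands at row 3

Answer: ......
......
X.....
O..O..
O..O.X
XXXXOO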